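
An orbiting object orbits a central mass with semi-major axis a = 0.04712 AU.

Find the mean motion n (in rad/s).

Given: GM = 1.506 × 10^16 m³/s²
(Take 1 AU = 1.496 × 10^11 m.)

Convert to SI: a = 0.04712 AU = 7.04915e+09 m.
n = √(GM / a³).
n = √(1.506e+16 / (7.04915e+09)³) rad/s ≈ 2.074e-07 rad/s.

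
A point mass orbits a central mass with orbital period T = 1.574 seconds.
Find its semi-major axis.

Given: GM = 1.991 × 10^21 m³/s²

Invert Kepler's third law: a = (GM · T² / (4π²))^(1/3).
Substituting T = 1.574 s and GM = 1.991e+21 m³/s²:
a = (1.991e+21 · (1.574)² / (4π²))^(1/3) m
a ≈ 4.999e+06 m = 4.999 Mm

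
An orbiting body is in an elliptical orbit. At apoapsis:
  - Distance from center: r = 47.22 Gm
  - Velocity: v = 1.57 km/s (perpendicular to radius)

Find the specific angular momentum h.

Convert to SI: r = 47.22 Gm = 4.722e+10 m; v = 1.57 km/s = 1570 m/s.
With v perpendicular to r, h = r · v.
h = 4.722e+10 · 1570 m²/s ≈ 7.414e+13 m²/s.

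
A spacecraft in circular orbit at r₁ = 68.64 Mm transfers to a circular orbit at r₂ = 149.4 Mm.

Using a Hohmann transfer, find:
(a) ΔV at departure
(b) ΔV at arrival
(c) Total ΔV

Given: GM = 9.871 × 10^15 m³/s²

Convert to SI: r₁ = 68.64 Mm = 6.864e+07 m; r₂ = 149.4 Mm = 1.494e+08 m.
Transfer semi-major axis: a_t = (r₁ + r₂)/2 = (6.864e+07 + 1.494e+08)/2 = 1.0902e+08 m.
Circular speeds: v₁ = √(GM/r₁) = 11992 m/s, v₂ = √(GM/r₂) = 8128.4 m/s.
Transfer speeds (vis-viva v² = GM(2/r − 1/a_t)): v₁ᵗ = 14038.3 m/s, v₂ᵗ = 6449.72 m/s.
(a) ΔV₁ = |v₁ᵗ − v₁| ≈ 2046 m/s = 2.046 km/s.
(b) ΔV₂ = |v₂ − v₂ᵗ| ≈ 1679 m/s = 1.679 km/s.
(c) ΔV_total = ΔV₁ + ΔV₂ ≈ 3725 m/s = 3.725 km/s.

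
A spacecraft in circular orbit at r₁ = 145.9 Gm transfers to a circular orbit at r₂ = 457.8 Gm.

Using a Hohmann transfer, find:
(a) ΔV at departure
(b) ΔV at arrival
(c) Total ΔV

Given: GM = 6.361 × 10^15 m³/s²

Convert to SI: r₁ = 145.9 Gm = 1.459e+11 m; r₂ = 457.8 Gm = 4.578e+11 m.
Transfer semi-major axis: a_t = (r₁ + r₂)/2 = (1.459e+11 + 4.578e+11)/2 = 3.0185e+11 m.
Circular speeds: v₁ = √(GM/r₁) = 208.802 m/s, v₂ = √(GM/r₂) = 117.876 m/s.
Transfer speeds (vis-viva v² = GM(2/r − 1/a_t)): v₁ᵗ = 257.145 m/s, v₂ᵗ = 81.9515 m/s.
(a) ΔV₁ = |v₁ᵗ − v₁| ≈ 48.34 m/s = 48.34 m/s.
(b) ΔV₂ = |v₂ − v₂ᵗ| ≈ 35.92 m/s = 35.92 m/s.
(c) ΔV_total = ΔV₁ + ΔV₂ ≈ 84.27 m/s = 84.27 m/s.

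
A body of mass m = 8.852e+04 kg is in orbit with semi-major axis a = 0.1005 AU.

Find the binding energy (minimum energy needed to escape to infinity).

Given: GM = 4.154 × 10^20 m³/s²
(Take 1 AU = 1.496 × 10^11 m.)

Convert to SI: a = 0.1005 AU = 1.50348e+10 m.
Total orbital energy is E = −GMm/(2a); binding energy is E_bind = −E = GMm/(2a).
E_bind = 4.154e+20 · 8.852e+04 / (2 · 1.50348e+10) J ≈ 1.223e+15 J = 1.223 PJ.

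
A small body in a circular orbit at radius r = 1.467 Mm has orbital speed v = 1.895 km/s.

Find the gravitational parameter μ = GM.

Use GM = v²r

Convert to SI: r = 1.467 Mm = 1.467e+06 m; v = 1.895 km/s = 1895 m/s.
For a circular orbit v² = GM/r, so GM = v² · r.
GM = (1895)² · 1.467e+06 m³/s² ≈ 5.268e+12 m³/s² = 5.268 × 10^12 m³/s².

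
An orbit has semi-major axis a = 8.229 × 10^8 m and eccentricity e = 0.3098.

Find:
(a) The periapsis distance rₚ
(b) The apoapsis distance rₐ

(a) rₚ = a(1 − e) = 8.229e+08 · (1 − 0.3098) = 8.229e+08 · 0.6902 ≈ 5.68e+08 m = 5.68 × 10^8 m.
(b) rₐ = a(1 + e) = 8.229e+08 · (1 + 0.3098) = 8.229e+08 · 1.3098 ≈ 1.078e+09 m = 1.078 × 10^9 m.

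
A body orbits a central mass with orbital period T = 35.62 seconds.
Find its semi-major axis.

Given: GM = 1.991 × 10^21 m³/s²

Invert Kepler's third law: a = (GM · T² / (4π²))^(1/3).
Substituting T = 35.62 s and GM = 1.991e+21 m³/s²:
a = (1.991e+21 · (35.62)² / (4π²))^(1/3) m
a ≈ 4e+07 m = 40 Mm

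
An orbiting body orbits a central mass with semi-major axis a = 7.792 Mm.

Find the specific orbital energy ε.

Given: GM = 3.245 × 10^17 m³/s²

Convert to SI: a = 7.792 Mm = 7.792e+06 m.
ε = −GM / (2a).
ε = −3.245e+17 / (2 · 7.792e+06) J/kg ≈ -2.082e+10 J/kg = -20.82 GJ/kg.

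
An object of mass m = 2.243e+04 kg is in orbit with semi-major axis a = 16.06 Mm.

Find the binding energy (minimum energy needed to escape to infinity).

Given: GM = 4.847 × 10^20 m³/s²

Convert to SI: a = 16.06 Mm = 1.606e+07 m.
Total orbital energy is E = −GMm/(2a); binding energy is E_bind = −E = GMm/(2a).
E_bind = 4.847e+20 · 2.243e+04 / (2 · 1.606e+07) J ≈ 3.385e+17 J = 338.5 PJ.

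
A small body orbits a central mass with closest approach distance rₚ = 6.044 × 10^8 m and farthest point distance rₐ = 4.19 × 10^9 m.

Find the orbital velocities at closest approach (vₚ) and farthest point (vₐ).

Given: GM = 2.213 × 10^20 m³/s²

Use the vis-viva equation v² = GM(2/r − 1/a) with a = (rₚ + rₐ)/2 = (6.044e+08 + 4.19e+09)/2 = 2.3972e+09 m.
vₚ = √(GM · (2/rₚ − 1/a)) = √(2.213e+20 · (2/6.044e+08 − 1/2.3972e+09)) m/s ≈ 8e+05 m/s = 800 km/s.
vₐ = √(GM · (2/rₐ − 1/a)) = √(2.213e+20 · (2/4.19e+09 − 1/2.3972e+09)) m/s ≈ 1.154e+05 m/s = 115.4 km/s.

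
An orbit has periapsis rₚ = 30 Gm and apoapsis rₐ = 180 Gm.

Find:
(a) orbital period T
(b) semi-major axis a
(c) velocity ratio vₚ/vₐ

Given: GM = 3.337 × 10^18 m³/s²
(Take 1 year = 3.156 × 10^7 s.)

Convert to SI: rₚ = 30 Gm = 3e+10 m; rₐ = 180 Gm = 1.8e+11 m.
(a) With a = (rₚ + rₐ)/2 = 1.05e+11 m, T = 2π √(a³/GM) = 2π √((1.05e+11)³/3.337e+18) s ≈ 1.17e+08 s
(b) a = (rₚ + rₐ)/2 = (3e+10 + 1.8e+11)/2 ≈ 1.05e+11 m
(c) Conservation of angular momentum (rₚvₚ = rₐvₐ) gives vₚ/vₐ = rₐ/rₚ = 1.8e+11/3e+10 ≈ 6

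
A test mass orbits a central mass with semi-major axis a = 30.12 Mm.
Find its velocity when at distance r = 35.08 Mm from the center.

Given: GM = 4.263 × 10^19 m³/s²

Convert to SI: a = 30.12 Mm = 3.012e+07 m; r = 35.08 Mm = 3.508e+07 m.
Vis-viva: v = √(GM · (2/r − 1/a)).
2/r − 1/a = 2/3.508e+07 − 1/3.012e+07 = 2.3812e-08 m⁻¹.
v = √(4.263e+19 · 2.3812e-08) m/s ≈ 1.008e+06 m/s = 1008 km/s.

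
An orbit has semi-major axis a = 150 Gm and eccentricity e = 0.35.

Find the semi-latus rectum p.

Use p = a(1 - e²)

Convert to SI: a = 150 Gm = 1.5e+11 m.
p = a (1 − e²).
p = 1.5e+11 · (1 − (0.35)²) = 1.5e+11 · 0.8775 ≈ 1.316e+11 m = 131.6 Gm.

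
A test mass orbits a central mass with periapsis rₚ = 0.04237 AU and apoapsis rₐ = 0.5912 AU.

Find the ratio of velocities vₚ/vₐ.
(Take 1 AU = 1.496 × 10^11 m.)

Convert to SI: rₚ = 0.04237 AU = 6.33855e+09 m; rₐ = 0.5912 AU = 8.84435e+10 m.
Conservation of angular momentum gives rₚvₚ = rₐvₐ, so vₚ/vₐ = rₐ/rₚ.
vₚ/vₐ = 8.84435e+10 / 6.33855e+09 ≈ 13.95.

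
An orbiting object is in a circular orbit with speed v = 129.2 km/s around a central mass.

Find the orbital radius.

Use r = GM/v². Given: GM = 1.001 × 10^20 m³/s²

Convert to SI: v = 129.2 km/s = 129200 m/s.
For a circular orbit, v² = GM / r, so r = GM / v².
r = 1.001e+20 / (129200)² m ≈ 5.997e+09 m = 5.997 Gm.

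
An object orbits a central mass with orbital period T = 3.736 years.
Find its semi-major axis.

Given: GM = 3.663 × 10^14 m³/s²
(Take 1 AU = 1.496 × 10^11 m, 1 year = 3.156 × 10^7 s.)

Convert to SI: T = 3.736 years = 1.17908e+08 s.
Invert Kepler's third law: a = (GM · T² / (4π²))^(1/3).
Substituting T = 1.17908e+08 s and GM = 3.663e+14 m³/s²:
a = (3.663e+14 · (1.17908e+08)² / (4π²))^(1/3) m
a ≈ 5.053e+09 m = 0.03377 AU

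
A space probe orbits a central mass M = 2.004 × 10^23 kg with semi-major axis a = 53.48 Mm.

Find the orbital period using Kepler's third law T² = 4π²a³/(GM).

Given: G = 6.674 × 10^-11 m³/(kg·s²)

Convert to SI: a = 53.48 Mm = 5.348e+07 m.
GM = G · M = 6.674e-11 · 2.004e+23 = 1.33747e+13 m³/s².
Kepler's third law: T = 2π √(a³ / GM).
Substituting a = 5.348e+07 m and GM = 1.33747e+13 m³/s²:
T = 2π √((5.348e+07)³ / 1.33747e+13) s
T ≈ 6.719e+05 s = 7.777 days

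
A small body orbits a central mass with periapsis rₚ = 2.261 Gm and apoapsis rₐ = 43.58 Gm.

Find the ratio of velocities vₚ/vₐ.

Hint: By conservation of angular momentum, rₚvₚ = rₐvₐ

Convert to SI: rₚ = 2.261 Gm = 2.261e+09 m; rₐ = 43.58 Gm = 4.358e+10 m.
Conservation of angular momentum gives rₚvₚ = rₐvₐ, so vₚ/vₐ = rₐ/rₚ.
vₚ/vₐ = 4.358e+10 / 2.261e+09 ≈ 19.27.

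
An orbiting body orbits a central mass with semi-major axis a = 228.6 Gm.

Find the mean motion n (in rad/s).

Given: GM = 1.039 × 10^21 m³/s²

Convert to SI: a = 228.6 Gm = 2.286e+11 m.
n = √(GM / a³).
n = √(1.039e+21 / (2.286e+11)³) rad/s ≈ 2.949e-07 rad/s.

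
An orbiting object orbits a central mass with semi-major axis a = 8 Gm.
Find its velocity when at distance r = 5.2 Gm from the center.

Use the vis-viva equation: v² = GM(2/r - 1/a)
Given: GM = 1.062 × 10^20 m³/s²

Convert to SI: a = 8 Gm = 8e+09 m; r = 5.2 Gm = 5.2e+09 m.
Vis-viva: v = √(GM · (2/r − 1/a)).
2/r − 1/a = 2/5.2e+09 − 1/8e+09 = 2.59615e-10 m⁻¹.
v = √(1.062e+20 · 2.59615e-10) m/s ≈ 1.66e+05 m/s = 166 km/s.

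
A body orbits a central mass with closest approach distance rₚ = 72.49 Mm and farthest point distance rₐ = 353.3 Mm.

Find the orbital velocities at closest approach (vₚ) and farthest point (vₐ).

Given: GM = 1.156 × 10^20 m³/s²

Convert to SI: rₚ = 72.49 Mm = 7.249e+07 m; rₐ = 353.3 Mm = 3.533e+08 m.
Use the vis-viva equation v² = GM(2/r − 1/a) with a = (rₚ + rₐ)/2 = (7.249e+07 + 3.533e+08)/2 = 2.12895e+08 m.
vₚ = √(GM · (2/rₚ − 1/a)) = √(1.156e+20 · (2/7.249e+07 − 1/2.12895e+08)) m/s ≈ 1.627e+06 m/s = 1627 km/s.
vₐ = √(GM · (2/rₐ − 1/a)) = √(1.156e+20 · (2/3.533e+08 − 1/2.12895e+08)) m/s ≈ 3.338e+05 m/s = 333.8 km/s.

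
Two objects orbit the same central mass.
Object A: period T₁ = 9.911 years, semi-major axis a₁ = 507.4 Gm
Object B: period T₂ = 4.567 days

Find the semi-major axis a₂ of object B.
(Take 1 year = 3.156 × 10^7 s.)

Convert to SI: T₁ = 9.911 years = 3.12791e+08 s; a₁ = 507.4 Gm = 5.074e+11 m; T₂ = 4.567 days = 394589 s.
Kepler's third law: (T₁/T₂)² = (a₁/a₂)³ ⇒ a₂ = a₁ · (T₂/T₁)^(2/3).
T₂/T₁ = 394589 / 3.12791e+08 = 0.00126151.
a₂ = 5.074e+11 · (0.00126151)^(2/3) m ≈ 5.924e+09 m = 5.924 Gm.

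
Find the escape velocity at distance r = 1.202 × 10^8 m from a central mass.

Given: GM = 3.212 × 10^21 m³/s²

Escape velocity comes from setting total energy to zero: ½v² − GM/r = 0 ⇒ v_esc = √(2GM / r).
v_esc = √(2 · 3.212e+21 / 1.202e+08) m/s ≈ 7.311e+06 m/s = 7311 km/s.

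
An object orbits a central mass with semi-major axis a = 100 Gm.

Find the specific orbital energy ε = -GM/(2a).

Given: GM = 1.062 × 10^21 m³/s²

Convert to SI: a = 100 Gm = 1e+11 m.
ε = −GM / (2a).
ε = −1.062e+21 / (2 · 1e+11) J/kg ≈ -5.31e+09 J/kg = -5.31 GJ/kg.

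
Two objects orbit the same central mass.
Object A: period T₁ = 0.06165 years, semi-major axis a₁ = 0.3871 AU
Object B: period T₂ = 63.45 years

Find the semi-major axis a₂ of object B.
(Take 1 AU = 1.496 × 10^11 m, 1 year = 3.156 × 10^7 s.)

Convert to SI: T₁ = 0.06165 years = 1.94567e+06 s; a₁ = 0.3871 AU = 5.79102e+10 m; T₂ = 63.45 years = 2.00248e+09 s.
Kepler's third law: (T₁/T₂)² = (a₁/a₂)³ ⇒ a₂ = a₁ · (T₂/T₁)^(2/3).
T₂/T₁ = 2.00248e+09 / 1.94567e+06 = 1029.2.
a₂ = 5.79102e+10 · (1029.2)^(2/3) m ≈ 5.903e+12 m = 39.46 AU.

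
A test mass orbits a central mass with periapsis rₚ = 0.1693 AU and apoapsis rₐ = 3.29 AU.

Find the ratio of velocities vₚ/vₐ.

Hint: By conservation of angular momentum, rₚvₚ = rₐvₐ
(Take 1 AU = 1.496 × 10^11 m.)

Convert to SI: rₚ = 0.1693 AU = 2.53273e+10 m; rₐ = 3.29 AU = 4.92184e+11 m.
Conservation of angular momentum gives rₚvₚ = rₐvₐ, so vₚ/vₐ = rₐ/rₚ.
vₚ/vₐ = 4.92184e+11 / 2.53273e+10 ≈ 19.43.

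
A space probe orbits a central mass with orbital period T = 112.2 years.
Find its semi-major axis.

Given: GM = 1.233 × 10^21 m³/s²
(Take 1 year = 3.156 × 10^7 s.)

Convert to SI: T = 112.2 years = 3.54103e+09 s.
Invert Kepler's third law: a = (GM · T² / (4π²))^(1/3).
Substituting T = 3.54103e+09 s and GM = 1.233e+21 m³/s²:
a = (1.233e+21 · (3.54103e+09)² / (4π²))^(1/3) m
a ≈ 7.316e+12 m = 7.316 Tm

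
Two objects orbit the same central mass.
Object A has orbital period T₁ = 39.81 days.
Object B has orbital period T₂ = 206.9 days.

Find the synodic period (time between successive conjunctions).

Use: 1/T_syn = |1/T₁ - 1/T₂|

Convert to SI: T₁ = 39.81 days = 3.43958e+06 s; T₂ = 206.9 days = 1.78762e+07 s.
T_syn = |T₁ · T₂ / (T₁ − T₂)|.
T_syn = |3.43958e+06 · 1.78762e+07 / (3.43958e+06 − 1.78762e+07)| s ≈ 4.259e+06 s = 49.29 days.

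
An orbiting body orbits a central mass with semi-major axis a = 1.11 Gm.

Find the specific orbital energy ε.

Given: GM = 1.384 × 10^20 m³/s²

Convert to SI: a = 1.11 Gm = 1.11e+09 m.
ε = −GM / (2a).
ε = −1.384e+20 / (2 · 1.11e+09) J/kg ≈ -6.234e+10 J/kg = -62.34 GJ/kg.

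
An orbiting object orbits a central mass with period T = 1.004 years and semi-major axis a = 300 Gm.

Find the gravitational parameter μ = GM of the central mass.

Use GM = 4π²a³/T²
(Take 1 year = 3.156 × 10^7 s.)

Convert to SI: T = 1.004 years = 3.16862e+07 s; a = 300 Gm = 3e+11 m.
GM = 4π² · a³ / T².
GM = 4π² · (3e+11)³ / (3.16862e+07)² m³/s² ≈ 1.062e+21 m³/s² = 1.062 × 10^21 m³/s².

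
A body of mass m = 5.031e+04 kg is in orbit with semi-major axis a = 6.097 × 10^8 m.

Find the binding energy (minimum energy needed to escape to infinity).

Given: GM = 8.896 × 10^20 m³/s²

Total orbital energy is E = −GMm/(2a); binding energy is E_bind = −E = GMm/(2a).
E_bind = 8.896e+20 · 5.031e+04 / (2 · 6.097e+08) J ≈ 3.67e+16 J = 36.7 PJ.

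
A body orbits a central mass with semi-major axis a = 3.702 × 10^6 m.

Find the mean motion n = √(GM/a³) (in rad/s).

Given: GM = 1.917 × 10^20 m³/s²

n = √(GM / a³).
n = √(1.917e+20 / (3.702e+06)³) rad/s ≈ 1.944 rad/s.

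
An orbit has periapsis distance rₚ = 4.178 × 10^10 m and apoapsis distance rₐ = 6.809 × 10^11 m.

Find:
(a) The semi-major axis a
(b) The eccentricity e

(a) a = (rₚ + rₐ) / 2 = (4.178e+10 + 6.809e+11) / 2 ≈ 3.613e+11 m = 3.613 × 10^11 m.
(b) e = (rₐ − rₚ) / (rₐ + rₚ) = (6.809e+11 − 4.178e+10) / (6.809e+11 + 4.178e+10) ≈ 0.8844.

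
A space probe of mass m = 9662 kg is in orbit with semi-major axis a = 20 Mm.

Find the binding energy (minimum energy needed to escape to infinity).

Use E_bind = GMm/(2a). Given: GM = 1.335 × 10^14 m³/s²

Convert to SI: a = 20 Mm = 2e+07 m.
Total orbital energy is E = −GMm/(2a); binding energy is E_bind = −E = GMm/(2a).
E_bind = 1.335e+14 · 9662 / (2 · 2e+07) J ≈ 3.225e+10 J = 32.25 GJ.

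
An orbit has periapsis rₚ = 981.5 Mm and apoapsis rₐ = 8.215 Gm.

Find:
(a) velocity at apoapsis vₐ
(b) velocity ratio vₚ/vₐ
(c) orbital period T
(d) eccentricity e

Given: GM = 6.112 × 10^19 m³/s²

Convert to SI: rₚ = 981.5 Mm = 9.815e+08 m; rₐ = 8.215 Gm = 8.215e+09 m.
(a) With a = (rₚ + rₐ)/2 = 4.59825e+09 m, vₐ = √(GM (2/rₐ − 1/a)) = √(6.112e+19 · (2/8.215e+09 − 1/4.59825e+09)) m/s ≈ 3.985e+04 m/s
(b) Conservation of angular momentum (rₚvₚ = rₐvₐ) gives vₚ/vₐ = rₐ/rₚ = 8.215e+09/9.815e+08 ≈ 8.37
(c) With a = (rₚ + rₐ)/2 = 4.59825e+09 m, T = 2π √(a³/GM) = 2π √((4.59825e+09)³/6.112e+19) s ≈ 2.506e+05 s
(d) e = (rₐ − rₚ)/(rₐ + rₚ) = (8.215e+09 − 9.815e+08)/(8.215e+09 + 9.815e+08) ≈ 0.7865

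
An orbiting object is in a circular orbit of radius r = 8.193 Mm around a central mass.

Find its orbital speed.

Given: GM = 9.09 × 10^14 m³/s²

Convert to SI: r = 8.193 Mm = 8.193e+06 m.
For a circular orbit, gravity supplies the centripetal force, so v = √(GM / r).
v = √(9.09e+14 / 8.193e+06) m/s ≈ 1.053e+04 m/s = 10.53 km/s.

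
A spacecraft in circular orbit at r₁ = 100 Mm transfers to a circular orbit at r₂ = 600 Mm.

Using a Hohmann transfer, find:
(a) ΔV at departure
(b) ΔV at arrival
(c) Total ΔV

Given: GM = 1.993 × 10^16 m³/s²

Convert to SI: r₁ = 100 Mm = 1e+08 m; r₂ = 600 Mm = 6e+08 m.
Transfer semi-major axis: a_t = (r₁ + r₂)/2 = (1e+08 + 6e+08)/2 = 3.5e+08 m.
Circular speeds: v₁ = √(GM/r₁) = 14117.4 m/s, v₂ = √(GM/r₂) = 5763.39 m/s.
Transfer speeds (vis-viva v² = GM(2/r − 1/a_t)): v₁ᵗ = 18484 m/s, v₂ᵗ = 3080.66 m/s.
(a) ΔV₁ = |v₁ᵗ − v₁| ≈ 4367 m/s = 4.367 km/s.
(b) ΔV₂ = |v₂ − v₂ᵗ| ≈ 2683 m/s = 2.683 km/s.
(c) ΔV_total = ΔV₁ + ΔV₂ ≈ 7049 m/s = 7.049 km/s.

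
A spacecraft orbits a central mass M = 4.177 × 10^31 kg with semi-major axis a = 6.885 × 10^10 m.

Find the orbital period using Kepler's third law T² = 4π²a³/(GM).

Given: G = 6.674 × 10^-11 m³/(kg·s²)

GM = G · M = 6.674e-11 · 4.177e+31 = 2.78773e+21 m³/s².
Kepler's third law: T = 2π √(a³ / GM).
Substituting a = 6.885e+10 m and GM = 2.78773e+21 m³/s²:
T = 2π √((6.885e+10)³ / 2.78773e+21) s
T ≈ 2.15e+06 s = 24.88 days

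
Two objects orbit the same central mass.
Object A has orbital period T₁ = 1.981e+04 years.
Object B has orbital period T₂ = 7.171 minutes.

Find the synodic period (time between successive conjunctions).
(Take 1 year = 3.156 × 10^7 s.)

Convert to SI: T₁ = 1.981e+04 years = 6.25204e+11 s; T₂ = 7.171 minutes = 430.26 s.
T_syn = |T₁ · T₂ / (T₁ − T₂)|.
T_syn = |6.25204e+11 · 430.26 / (6.25204e+11 − 430.26)| s ≈ 430.3 s = 7.171 minutes.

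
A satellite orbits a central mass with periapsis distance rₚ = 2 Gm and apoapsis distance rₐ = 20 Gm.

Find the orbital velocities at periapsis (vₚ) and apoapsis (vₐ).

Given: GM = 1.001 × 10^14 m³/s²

Convert to SI: rₚ = 2 Gm = 2e+09 m; rₐ = 20 Gm = 2e+10 m.
Use the vis-viva equation v² = GM(2/r − 1/a) with a = (rₚ + rₐ)/2 = (2e+09 + 2e+10)/2 = 1.1e+10 m.
vₚ = √(GM · (2/rₚ − 1/a)) = √(1.001e+14 · (2/2e+09 − 1/1.1e+10)) m/s ≈ 301.7 m/s = 301.7 m/s.
vₐ = √(GM · (2/rₐ − 1/a)) = √(1.001e+14 · (2/2e+10 − 1/1.1e+10)) m/s ≈ 30.17 m/s = 30.17 m/s.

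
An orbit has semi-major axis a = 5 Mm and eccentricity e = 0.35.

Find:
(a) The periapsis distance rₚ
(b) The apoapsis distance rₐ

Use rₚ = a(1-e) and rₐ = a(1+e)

Convert to SI: a = 5 Mm = 5e+06 m.
(a) rₚ = a(1 − e) = 5e+06 · (1 − 0.35) = 5e+06 · 0.65 ≈ 3.25e+06 m = 3.25 Mm.
(b) rₐ = a(1 + e) = 5e+06 · (1 + 0.35) = 5e+06 · 1.35 ≈ 6.75e+06 m = 6.75 Mm.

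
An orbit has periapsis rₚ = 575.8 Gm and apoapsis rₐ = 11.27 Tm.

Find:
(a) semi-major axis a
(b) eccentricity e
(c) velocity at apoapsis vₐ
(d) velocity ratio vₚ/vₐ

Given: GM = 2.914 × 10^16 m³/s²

Convert to SI: rₚ = 575.8 Gm = 5.758e+11 m; rₐ = 11.27 Tm = 1.127e+13 m.
(a) a = (rₚ + rₐ)/2 = (5.758e+11 + 1.127e+13)/2 ≈ 5.923e+12 m
(b) e = (rₐ − rₚ)/(rₐ + rₚ) = (1.127e+13 − 5.758e+11)/(1.127e+13 + 5.758e+11) ≈ 0.9028
(c) With a = (rₚ + rₐ)/2 = 5.9229e+12 m, vₐ = √(GM (2/rₐ − 1/a)) = √(2.914e+16 · (2/1.127e+13 − 1/5.9229e+12)) m/s ≈ 15.85 m/s
(d) Conservation of angular momentum (rₚvₚ = rₐvₐ) gives vₚ/vₐ = rₐ/rₚ = 1.127e+13/5.758e+11 ≈ 19.57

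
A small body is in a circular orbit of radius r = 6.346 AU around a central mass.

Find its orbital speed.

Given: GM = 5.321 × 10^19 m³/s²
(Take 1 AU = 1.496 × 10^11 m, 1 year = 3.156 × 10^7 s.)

Convert to SI: r = 6.346 AU = 9.49362e+11 m.
For a circular orbit, gravity supplies the centripetal force, so v = √(GM / r).
v = √(5.321e+19 / 9.49362e+11) m/s ≈ 7487 m/s = 1.579 AU/year.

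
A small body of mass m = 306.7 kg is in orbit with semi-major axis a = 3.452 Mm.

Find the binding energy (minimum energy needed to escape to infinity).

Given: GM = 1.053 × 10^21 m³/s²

Convert to SI: a = 3.452 Mm = 3.452e+06 m.
Total orbital energy is E = −GMm/(2a); binding energy is E_bind = −E = GMm/(2a).
E_bind = 1.053e+21 · 306.7 / (2 · 3.452e+06) J ≈ 4.678e+16 J = 46.78 PJ.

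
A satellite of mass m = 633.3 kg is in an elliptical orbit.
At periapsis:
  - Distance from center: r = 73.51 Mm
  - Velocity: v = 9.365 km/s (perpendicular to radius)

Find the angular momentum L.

Convert to SI: r = 73.51 Mm = 7.351e+07 m; v = 9.365 km/s = 9365 m/s.
Since v is perpendicular to r, L = m · v · r.
L = 633.3 · 9365 · 7.351e+07 kg·m²/s ≈ 4.36e+14 kg·m²/s.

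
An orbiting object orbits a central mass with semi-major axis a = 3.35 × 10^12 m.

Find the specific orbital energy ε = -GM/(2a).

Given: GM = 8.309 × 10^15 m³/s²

ε = −GM / (2a).
ε = −8.309e+15 / (2 · 3.35e+12) J/kg ≈ -1240 J/kg = -1.24 kJ/kg.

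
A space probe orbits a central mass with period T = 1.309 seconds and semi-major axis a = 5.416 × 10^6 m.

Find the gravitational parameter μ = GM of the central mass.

GM = 4π² · a³ / T².
GM = 4π² · (5.416e+06)³ / (1.309)² m³/s² ≈ 3.66e+21 m³/s² = 3.66 × 10^21 m³/s².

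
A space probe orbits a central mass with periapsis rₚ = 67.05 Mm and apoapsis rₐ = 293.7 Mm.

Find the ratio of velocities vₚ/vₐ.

Convert to SI: rₚ = 67.05 Mm = 6.705e+07 m; rₐ = 293.7 Mm = 2.937e+08 m.
Conservation of angular momentum gives rₚvₚ = rₐvₐ, so vₚ/vₐ = rₐ/rₚ.
vₚ/vₐ = 2.937e+08 / 6.705e+07 ≈ 4.38.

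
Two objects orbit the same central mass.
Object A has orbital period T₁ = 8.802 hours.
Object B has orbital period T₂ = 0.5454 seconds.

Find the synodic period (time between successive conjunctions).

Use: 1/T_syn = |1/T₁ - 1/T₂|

Convert to SI: T₁ = 8.802 hours = 31687.2 s.
T_syn = |T₁ · T₂ / (T₁ − T₂)|.
T_syn = |31687.2 · 0.5454 / (31687.2 − 0.5454)| s ≈ 0.5454 s = 0.5454 seconds.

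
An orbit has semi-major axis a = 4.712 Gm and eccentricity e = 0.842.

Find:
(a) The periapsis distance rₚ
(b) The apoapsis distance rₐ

Convert to SI: a = 4.712 Gm = 4.712e+09 m.
(a) rₚ = a(1 − e) = 4.712e+09 · (1 − 0.842) = 4.712e+09 · 0.158 ≈ 7.445e+08 m = 744.5 Mm.
(b) rₐ = a(1 + e) = 4.712e+09 · (1 + 0.842) = 4.712e+09 · 1.842 ≈ 8.68e+09 m = 8.68 Gm.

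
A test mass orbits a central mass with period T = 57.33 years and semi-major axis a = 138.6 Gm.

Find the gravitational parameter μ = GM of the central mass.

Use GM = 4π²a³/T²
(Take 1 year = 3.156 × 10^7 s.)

Convert to SI: T = 57.33 years = 1.80933e+09 s; a = 138.6 Gm = 1.386e+11 m.
GM = 4π² · a³ / T².
GM = 4π² · (1.386e+11)³ / (1.80933e+09)² m³/s² ≈ 3.211e+16 m³/s² = 3.211 × 10^16 m³/s².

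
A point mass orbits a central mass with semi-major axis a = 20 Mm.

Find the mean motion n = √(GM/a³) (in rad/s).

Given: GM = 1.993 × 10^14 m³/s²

Convert to SI: a = 20 Mm = 2e+07 m.
n = √(GM / a³).
n = √(1.993e+14 / (2e+07)³) rad/s ≈ 0.0001578 rad/s.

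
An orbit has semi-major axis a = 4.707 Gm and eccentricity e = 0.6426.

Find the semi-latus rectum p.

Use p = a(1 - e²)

Convert to SI: a = 4.707 Gm = 4.707e+09 m.
p = a (1 − e²).
p = 4.707e+09 · (1 − (0.6426)²) = 4.707e+09 · 0.587065 ≈ 2.763e+09 m = 2.763 Gm.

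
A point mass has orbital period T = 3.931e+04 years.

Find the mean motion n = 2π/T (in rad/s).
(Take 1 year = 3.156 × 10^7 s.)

Convert to SI: T = 3.931e+04 years = 1.24062e+12 s.
n = 2π / T.
n = 2π / 1.24062e+12 s ≈ 5.065e-12 rad/s.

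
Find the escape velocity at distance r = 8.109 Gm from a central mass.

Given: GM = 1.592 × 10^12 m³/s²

Convert to SI: r = 8.109 Gm = 8.109e+09 m.
Escape velocity comes from setting total energy to zero: ½v² − GM/r = 0 ⇒ v_esc = √(2GM / r).
v_esc = √(2 · 1.592e+12 / 8.109e+09) m/s ≈ 19.82 m/s = 19.82 m/s.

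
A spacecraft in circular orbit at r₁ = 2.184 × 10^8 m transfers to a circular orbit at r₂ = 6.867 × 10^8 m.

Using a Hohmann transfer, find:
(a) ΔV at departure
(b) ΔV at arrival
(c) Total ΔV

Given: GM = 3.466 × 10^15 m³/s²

Transfer semi-major axis: a_t = (r₁ + r₂)/2 = (2.184e+08 + 6.867e+08)/2 = 4.5255e+08 m.
Circular speeds: v₁ = √(GM/r₁) = 3983.71 m/s, v₂ = √(GM/r₂) = 2246.63 m/s.
Transfer speeds (vis-viva v² = GM(2/r − 1/a_t)): v₁ᵗ = 4907.25 m/s, v₂ᵗ = 1560.72 m/s.
(a) ΔV₁ = |v₁ᵗ − v₁| ≈ 923.5 m/s = 923.5 m/s.
(b) ΔV₂ = |v₂ − v₂ᵗ| ≈ 685.9 m/s = 685.9 m/s.
(c) ΔV_total = ΔV₁ + ΔV₂ ≈ 1609 m/s = 1.609 km/s.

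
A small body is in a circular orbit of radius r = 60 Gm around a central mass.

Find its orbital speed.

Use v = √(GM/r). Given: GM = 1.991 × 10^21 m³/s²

Convert to SI: r = 60 Gm = 6e+10 m.
For a circular orbit, gravity supplies the centripetal force, so v = √(GM / r).
v = √(1.991e+21 / 6e+10) m/s ≈ 1.822e+05 m/s = 182.2 km/s.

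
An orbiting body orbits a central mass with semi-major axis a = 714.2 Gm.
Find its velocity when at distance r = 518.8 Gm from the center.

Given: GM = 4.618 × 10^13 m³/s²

Convert to SI: a = 714.2 Gm = 7.142e+11 m; r = 518.8 Gm = 5.188e+11 m.
Vis-viva: v = √(GM · (2/r − 1/a)).
2/r − 1/a = 2/5.188e+11 − 1/7.142e+11 = 2.45488e-12 m⁻¹.
v = √(4.618e+13 · 2.45488e-12) m/s ≈ 10.65 m/s = 10.65 m/s.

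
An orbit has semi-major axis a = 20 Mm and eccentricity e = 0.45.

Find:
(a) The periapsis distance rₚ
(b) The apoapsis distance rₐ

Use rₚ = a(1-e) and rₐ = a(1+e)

Convert to SI: a = 20 Mm = 2e+07 m.
(a) rₚ = a(1 − e) = 2e+07 · (1 − 0.45) = 2e+07 · 0.55 ≈ 1.1e+07 m = 11 Mm.
(b) rₐ = a(1 + e) = 2e+07 · (1 + 0.45) = 2e+07 · 1.45 ≈ 2.9e+07 m = 29 Mm.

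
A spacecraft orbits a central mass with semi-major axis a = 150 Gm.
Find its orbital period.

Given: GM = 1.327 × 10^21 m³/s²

Convert to SI: a = 150 Gm = 1.5e+11 m.
Kepler's third law: T = 2π √(a³ / GM).
Substituting a = 1.5e+11 m and GM = 1.327e+21 m³/s²:
T = 2π √((1.5e+11)³ / 1.327e+21) s
T ≈ 1.002e+07 s = 116 days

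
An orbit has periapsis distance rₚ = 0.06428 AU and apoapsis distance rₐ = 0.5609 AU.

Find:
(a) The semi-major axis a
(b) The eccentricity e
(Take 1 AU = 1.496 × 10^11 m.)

Convert to SI: rₚ = 0.06428 AU = 9.61629e+09 m; rₐ = 0.5609 AU = 8.39106e+10 m.
(a) a = (rₚ + rₐ) / 2 = (9.61629e+09 + 8.39106e+10) / 2 ≈ 4.676e+10 m = 0.3126 AU.
(b) e = (rₐ − rₚ) / (rₐ + rₚ) = (8.39106e+10 − 9.61629e+09) / (8.39106e+10 + 9.61629e+09) ≈ 0.7944.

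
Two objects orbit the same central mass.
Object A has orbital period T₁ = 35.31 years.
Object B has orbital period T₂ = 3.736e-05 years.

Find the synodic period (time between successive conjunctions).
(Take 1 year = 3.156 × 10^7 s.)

Convert to SI: T₁ = 35.31 years = 1.11438e+09 s; T₂ = 3.736e-05 years = 1179.08 s.
T_syn = |T₁ · T₂ / (T₁ − T₂)|.
T_syn = |1.11438e+09 · 1179.08 / (1.11438e+09 − 1179.08)| s ≈ 1179 s = 3.736e-05 years.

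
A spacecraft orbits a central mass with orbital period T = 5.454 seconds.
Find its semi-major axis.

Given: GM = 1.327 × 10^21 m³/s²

Invert Kepler's third law: a = (GM · T² / (4π²))^(1/3).
Substituting T = 5.454 s and GM = 1.327e+21 m³/s²:
a = (1.327e+21 · (5.454)² / (4π²))^(1/3) m
a ≈ 1e+07 m = 10 Mm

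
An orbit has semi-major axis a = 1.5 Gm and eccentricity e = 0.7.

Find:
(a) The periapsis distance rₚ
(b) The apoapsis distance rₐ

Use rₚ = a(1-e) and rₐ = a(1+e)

Convert to SI: a = 1.5 Gm = 1.5e+09 m.
(a) rₚ = a(1 − e) = 1.5e+09 · (1 − 0.7) = 1.5e+09 · 0.3 ≈ 4.5e+08 m = 450 Mm.
(b) rₐ = a(1 + e) = 1.5e+09 · (1 + 0.7) = 1.5e+09 · 1.7 ≈ 2.55e+09 m = 2.55 Gm.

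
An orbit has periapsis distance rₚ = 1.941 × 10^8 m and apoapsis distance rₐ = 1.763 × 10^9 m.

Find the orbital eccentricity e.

e = (rₐ − rₚ) / (rₐ + rₚ).
e = (1.763e+09 − 1.941e+08) / (1.763e+09 + 1.941e+08) = 1.5689e+09 / 1.9571e+09 ≈ 0.8016.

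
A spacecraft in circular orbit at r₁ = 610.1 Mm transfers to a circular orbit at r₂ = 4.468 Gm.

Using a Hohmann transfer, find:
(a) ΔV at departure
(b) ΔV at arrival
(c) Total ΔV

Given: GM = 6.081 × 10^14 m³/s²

Convert to SI: r₁ = 610.1 Mm = 6.101e+08 m; r₂ = 4.468 Gm = 4.468e+09 m.
Transfer semi-major axis: a_t = (r₁ + r₂)/2 = (6.101e+08 + 4.468e+09)/2 = 2.53905e+09 m.
Circular speeds: v₁ = √(GM/r₁) = 998.36 m/s, v₂ = √(GM/r₂) = 368.919 m/s.
Transfer speeds (vis-viva v² = GM(2/r − 1/a_t)): v₁ᵗ = 1324.37 m/s, v₂ᵗ = 180.841 m/s.
(a) ΔV₁ = |v₁ᵗ − v₁| ≈ 326 m/s = 326 m/s.
(b) ΔV₂ = |v₂ − v₂ᵗ| ≈ 188.1 m/s = 188.1 m/s.
(c) ΔV_total = ΔV₁ + ΔV₂ ≈ 514.1 m/s = 514.1 m/s.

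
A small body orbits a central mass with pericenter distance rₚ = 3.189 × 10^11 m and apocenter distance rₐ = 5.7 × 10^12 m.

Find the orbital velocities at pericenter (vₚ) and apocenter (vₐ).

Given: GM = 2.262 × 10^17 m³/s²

Use the vis-viva equation v² = GM(2/r − 1/a) with a = (rₚ + rₐ)/2 = (3.189e+11 + 5.7e+12)/2 = 3.00945e+12 m.
vₚ = √(GM · (2/rₚ − 1/a)) = √(2.262e+17 · (2/3.189e+11 − 1/3.00945e+12)) m/s ≈ 1159 m/s = 1.159 km/s.
vₐ = √(GM · (2/rₐ − 1/a)) = √(2.262e+17 · (2/5.7e+12 − 1/3.00945e+12)) m/s ≈ 64.85 m/s = 64.85 m/s.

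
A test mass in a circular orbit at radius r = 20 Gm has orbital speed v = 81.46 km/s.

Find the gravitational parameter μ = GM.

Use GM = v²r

Convert to SI: r = 20 Gm = 2e+10 m; v = 81.46 km/s = 81460 m/s.
For a circular orbit v² = GM/r, so GM = v² · r.
GM = (81460)² · 2e+10 m³/s² ≈ 1.327e+20 m³/s² = 1.327 × 10^20 m³/s².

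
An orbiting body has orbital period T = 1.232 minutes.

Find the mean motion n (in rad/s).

Convert to SI: T = 1.232 minutes = 73.92 s.
n = 2π / T.
n = 2π / 73.92 s ≈ 0.085 rad/s.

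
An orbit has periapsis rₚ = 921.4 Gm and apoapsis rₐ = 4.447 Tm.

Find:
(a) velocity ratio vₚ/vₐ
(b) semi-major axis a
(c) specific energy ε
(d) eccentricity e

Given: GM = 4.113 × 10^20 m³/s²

Convert to SI: rₚ = 921.4 Gm = 9.214e+11 m; rₐ = 4.447 Tm = 4.447e+12 m.
(a) Conservation of angular momentum (rₚvₚ = rₐvₐ) gives vₚ/vₐ = rₐ/rₚ = 4.447e+12/9.214e+11 ≈ 4.826
(b) a = (rₚ + rₐ)/2 = (9.214e+11 + 4.447e+12)/2 ≈ 2.684e+12 m
(c) With a = (rₚ + rₐ)/2 = 2.6842e+12 m, ε = −GM/(2a) = −4.113e+20/(2 · 2.6842e+12) J/kg ≈ -7.662e+07 J/kg
(d) e = (rₐ − rₚ)/(rₐ + rₚ) = (4.447e+12 − 9.214e+11)/(4.447e+12 + 9.214e+11) ≈ 0.6567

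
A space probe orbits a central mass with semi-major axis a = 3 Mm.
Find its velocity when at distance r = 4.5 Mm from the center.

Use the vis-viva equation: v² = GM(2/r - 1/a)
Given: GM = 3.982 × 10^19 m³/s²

Convert to SI: a = 3 Mm = 3e+06 m; r = 4.5 Mm = 4.5e+06 m.
Vis-viva: v = √(GM · (2/r − 1/a)).
2/r − 1/a = 2/4.5e+06 − 1/3e+06 = 1.11111e-07 m⁻¹.
v = √(3.982e+19 · 1.11111e-07) m/s ≈ 2.103e+06 m/s = 2103 km/s.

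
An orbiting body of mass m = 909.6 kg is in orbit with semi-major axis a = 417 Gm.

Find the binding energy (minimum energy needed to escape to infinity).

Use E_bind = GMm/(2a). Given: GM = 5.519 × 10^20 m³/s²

Convert to SI: a = 417 Gm = 4.17e+11 m.
Total orbital energy is E = −GMm/(2a); binding energy is E_bind = −E = GMm/(2a).
E_bind = 5.519e+20 · 909.6 / (2 · 4.17e+11) J ≈ 6.019e+11 J = 601.9 GJ.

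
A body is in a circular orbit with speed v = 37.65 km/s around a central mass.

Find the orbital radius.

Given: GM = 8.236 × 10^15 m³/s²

Convert to SI: v = 37.65 km/s = 37650 m/s.
For a circular orbit, v² = GM / r, so r = GM / v².
r = 8.236e+15 / (37650)² m ≈ 5.81e+06 m = 5.81 × 10^6 m.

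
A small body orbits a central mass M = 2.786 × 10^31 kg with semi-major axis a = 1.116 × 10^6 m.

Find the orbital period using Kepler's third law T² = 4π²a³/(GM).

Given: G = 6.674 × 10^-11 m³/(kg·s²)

GM = G · M = 6.674e-11 · 2.786e+31 = 1.85938e+21 m³/s².
Kepler's third law: T = 2π √(a³ / GM).
Substituting a = 1.116e+06 m and GM = 1.85938e+21 m³/s²:
T = 2π √((1.116e+06)³ / 1.85938e+21) s
T ≈ 0.1718 s = 0.1718 seconds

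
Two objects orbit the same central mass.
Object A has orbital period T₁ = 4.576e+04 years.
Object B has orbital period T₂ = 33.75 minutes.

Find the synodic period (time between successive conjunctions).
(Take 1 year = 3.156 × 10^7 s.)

Convert to SI: T₁ = 4.576e+04 years = 1.44419e+12 s; T₂ = 33.75 minutes = 2025 s.
T_syn = |T₁ · T₂ / (T₁ − T₂)|.
T_syn = |1.44419e+12 · 2025 / (1.44419e+12 − 2025)| s ≈ 2025 s = 33.75 minutes.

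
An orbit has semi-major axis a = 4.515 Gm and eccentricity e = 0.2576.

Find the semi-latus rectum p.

Convert to SI: a = 4.515 Gm = 4.515e+09 m.
p = a (1 − e²).
p = 4.515e+09 · (1 − (0.2576)²) = 4.515e+09 · 0.933642 ≈ 4.215e+09 m = 4.215 Gm.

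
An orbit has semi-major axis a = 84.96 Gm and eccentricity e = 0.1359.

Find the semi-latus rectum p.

Convert to SI: a = 84.96 Gm = 8.496e+10 m.
p = a (1 − e²).
p = 8.496e+10 · (1 − (0.1359)²) = 8.496e+10 · 0.981531 ≈ 8.339e+10 m = 83.39 Gm.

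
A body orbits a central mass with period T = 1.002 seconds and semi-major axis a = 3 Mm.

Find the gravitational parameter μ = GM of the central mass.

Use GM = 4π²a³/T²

Convert to SI: a = 3 Mm = 3e+06 m.
GM = 4π² · a³ / T².
GM = 4π² · (3e+06)³ / (1.002)² m³/s² ≈ 1.062e+21 m³/s² = 1.062 × 10^21 m³/s².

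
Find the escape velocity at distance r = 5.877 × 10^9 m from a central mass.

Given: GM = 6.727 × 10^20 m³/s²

Escape velocity comes from setting total energy to zero: ½v² − GM/r = 0 ⇒ v_esc = √(2GM / r).
v_esc = √(2 · 6.727e+20 / 5.877e+09) m/s ≈ 4.785e+05 m/s = 478.5 km/s.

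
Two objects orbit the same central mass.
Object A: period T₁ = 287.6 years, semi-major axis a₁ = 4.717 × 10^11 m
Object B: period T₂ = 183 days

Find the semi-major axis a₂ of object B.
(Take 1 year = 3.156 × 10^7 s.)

Convert to SI: T₁ = 287.6 years = 9.07666e+09 s; T₂ = 183 days = 1.58112e+07 s.
Kepler's third law: (T₁/T₂)² = (a₁/a₂)³ ⇒ a₂ = a₁ · (T₂/T₁)^(2/3).
T₂/T₁ = 1.58112e+07 / 9.07666e+09 = 0.00174196.
a₂ = 4.717e+11 · (0.00174196)^(2/3) m ≈ 6.829e+09 m = 6.829 × 10^9 m.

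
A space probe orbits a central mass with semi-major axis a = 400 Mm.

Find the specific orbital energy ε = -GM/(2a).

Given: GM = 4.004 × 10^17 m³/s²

Convert to SI: a = 400 Mm = 4e+08 m.
ε = −GM / (2a).
ε = −4.004e+17 / (2 · 4e+08) J/kg ≈ -5.005e+08 J/kg = -500.5 MJ/kg.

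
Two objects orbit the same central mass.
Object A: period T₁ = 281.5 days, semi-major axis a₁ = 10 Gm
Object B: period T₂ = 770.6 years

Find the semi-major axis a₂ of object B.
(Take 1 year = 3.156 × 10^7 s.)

Convert to SI: T₁ = 281.5 days = 2.43216e+07 s; a₁ = 10 Gm = 1e+10 m; T₂ = 770.6 years = 2.43201e+10 s.
Kepler's third law: (T₁/T₂)² = (a₁/a₂)³ ⇒ a₂ = a₁ · (T₂/T₁)^(2/3).
T₂/T₁ = 2.43201e+10 / 2.43216e+07 = 999.94.
a₂ = 1e+10 · (999.94)^(2/3) m ≈ 1e+12 m = 1000 Gm.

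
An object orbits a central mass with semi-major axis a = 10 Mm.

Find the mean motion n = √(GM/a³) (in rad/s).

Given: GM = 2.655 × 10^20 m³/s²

Convert to SI: a = 10 Mm = 1e+07 m.
n = √(GM / a³).
n = √(2.655e+20 / (1e+07)³) rad/s ≈ 0.5153 rad/s.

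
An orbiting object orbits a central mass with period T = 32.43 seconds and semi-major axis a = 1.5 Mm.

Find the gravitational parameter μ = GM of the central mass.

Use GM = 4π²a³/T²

Convert to SI: a = 1.5 Mm = 1.5e+06 m.
GM = 4π² · a³ / T².
GM = 4π² · (1.5e+06)³ / (32.43)² m³/s² ≈ 1.267e+17 m³/s² = 1.267 × 10^17 m³/s².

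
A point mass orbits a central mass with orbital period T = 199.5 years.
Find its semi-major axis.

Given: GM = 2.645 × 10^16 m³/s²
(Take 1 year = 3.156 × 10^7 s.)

Convert to SI: T = 199.5 years = 6.29622e+09 s.
Invert Kepler's third law: a = (GM · T² / (4π²))^(1/3).
Substituting T = 6.29622e+09 s and GM = 2.645e+16 m³/s²:
a = (2.645e+16 · (6.29622e+09)² / (4π²))^(1/3) m
a ≈ 2.984e+11 m = 2.984 × 10^11 m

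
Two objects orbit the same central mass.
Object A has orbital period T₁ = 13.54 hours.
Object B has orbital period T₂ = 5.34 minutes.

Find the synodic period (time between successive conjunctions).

Convert to SI: T₁ = 13.54 hours = 48744 s; T₂ = 5.34 minutes = 320.4 s.
T_syn = |T₁ · T₂ / (T₁ − T₂)|.
T_syn = |48744 · 320.4 / (48744 − 320.4)| s ≈ 322.5 s = 5.375 minutes.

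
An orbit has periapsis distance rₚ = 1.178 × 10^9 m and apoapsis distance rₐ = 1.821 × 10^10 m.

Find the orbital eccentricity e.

e = (rₐ − rₚ) / (rₐ + rₚ).
e = (1.821e+10 − 1.178e+09) / (1.821e+10 + 1.178e+09) = 1.7032e+10 / 1.9388e+10 ≈ 0.8785.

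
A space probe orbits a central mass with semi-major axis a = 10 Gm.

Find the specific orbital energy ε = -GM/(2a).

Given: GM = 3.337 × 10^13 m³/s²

Convert to SI: a = 10 Gm = 1e+10 m.
ε = −GM / (2a).
ε = −3.337e+13 / (2 · 1e+10) J/kg ≈ -1668 J/kg = -1.669 kJ/kg.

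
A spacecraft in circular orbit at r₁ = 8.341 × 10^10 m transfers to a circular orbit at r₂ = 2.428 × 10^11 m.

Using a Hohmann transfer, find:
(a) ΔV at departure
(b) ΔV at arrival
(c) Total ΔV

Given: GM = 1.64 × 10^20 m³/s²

Transfer semi-major axis: a_t = (r₁ + r₂)/2 = (8.341e+10 + 2.428e+11)/2 = 1.63105e+11 m.
Circular speeds: v₁ = √(GM/r₁) = 44341.8 m/s, v₂ = √(GM/r₂) = 25989.5 m/s.
Transfer speeds (vis-viva v² = GM(2/r − 1/a_t)): v₁ᵗ = 54100.8 m/s, v₂ᵗ = 18585.4 m/s.
(a) ΔV₁ = |v₁ᵗ − v₁| ≈ 9759 m/s = 9.759 km/s.
(b) ΔV₂ = |v₂ − v₂ᵗ| ≈ 7404 m/s = 7.404 km/s.
(c) ΔV_total = ΔV₁ + ΔV₂ ≈ 1.716e+04 m/s = 17.16 km/s.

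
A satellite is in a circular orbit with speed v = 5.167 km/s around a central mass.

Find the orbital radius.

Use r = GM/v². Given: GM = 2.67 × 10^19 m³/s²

Convert to SI: v = 5.167 km/s = 5167 m/s.
For a circular orbit, v² = GM / r, so r = GM / v².
r = 2.67e+19 / (5167)² m ≈ 1e+12 m = 1 Tm.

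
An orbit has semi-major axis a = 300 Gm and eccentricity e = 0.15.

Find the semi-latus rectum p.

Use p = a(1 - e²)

Convert to SI: a = 300 Gm = 3e+11 m.
p = a (1 − e²).
p = 3e+11 · (1 − (0.15)²) = 3e+11 · 0.9775 ≈ 2.932e+11 m = 293.2 Gm.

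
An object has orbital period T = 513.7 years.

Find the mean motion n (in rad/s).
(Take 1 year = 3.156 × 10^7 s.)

Convert to SI: T = 513.7 years = 1.62124e+10 s.
n = 2π / T.
n = 2π / 1.62124e+10 s ≈ 3.876e-10 rad/s.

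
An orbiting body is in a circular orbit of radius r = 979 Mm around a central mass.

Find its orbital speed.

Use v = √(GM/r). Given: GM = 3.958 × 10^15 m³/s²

Convert to SI: r = 979 Mm = 9.79e+08 m.
For a circular orbit, gravity supplies the centripetal force, so v = √(GM / r).
v = √(3.958e+15 / 9.79e+08) m/s ≈ 2011 m/s = 2.011 km/s.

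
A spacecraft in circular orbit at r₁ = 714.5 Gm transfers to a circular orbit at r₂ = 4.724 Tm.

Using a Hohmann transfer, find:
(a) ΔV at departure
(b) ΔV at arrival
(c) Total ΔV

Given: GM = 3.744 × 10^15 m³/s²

Convert to SI: r₁ = 714.5 Gm = 7.145e+11 m; r₂ = 4.724 Tm = 4.724e+12 m.
Transfer semi-major axis: a_t = (r₁ + r₂)/2 = (7.145e+11 + 4.724e+12)/2 = 2.71925e+12 m.
Circular speeds: v₁ = √(GM/r₁) = 72.388 m/s, v₂ = √(GM/r₂) = 28.1522 m/s.
Transfer speeds (vis-viva v² = GM(2/r − 1/a_t)): v₁ᵗ = 95.4107 m/s, v₂ᵗ = 14.4308 m/s.
(a) ΔV₁ = |v₁ᵗ − v₁| ≈ 23.02 m/s = 23.02 m/s.
(b) ΔV₂ = |v₂ − v₂ᵗ| ≈ 13.72 m/s = 13.72 m/s.
(c) ΔV_total = ΔV₁ + ΔV₂ ≈ 36.74 m/s = 36.74 m/s.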